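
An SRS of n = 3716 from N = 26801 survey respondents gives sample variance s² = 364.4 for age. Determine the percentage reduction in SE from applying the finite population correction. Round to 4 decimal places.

7.1911

f = n/N = 3716/26801 = 0.13865154.
SE_no-fpc = √(s²/n) = 0.31314922; SE_fpc = √((1−f)s²/n) = 0.29063022.
Ratio = √(1−f) = 0.92808860. Reduction = 100·(1 − 0.92808860) = 7.1911%.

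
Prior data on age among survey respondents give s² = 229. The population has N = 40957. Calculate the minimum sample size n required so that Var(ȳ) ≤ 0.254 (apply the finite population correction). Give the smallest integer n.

883

Without fpc, n₀ = s²/D = 229/0.254 = 901.5748.
With fpc, (1 − n/N)·s²/n ≤ D requires n ≥ n₀/(1 + n₀/N) = 901.5748/(1 + 901.5748/40957) = 882.1561.
Rounding up, n = 883.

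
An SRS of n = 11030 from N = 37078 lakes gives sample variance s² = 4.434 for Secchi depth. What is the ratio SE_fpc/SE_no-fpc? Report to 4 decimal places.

0.8382

f = n/N = 11030/37078 = 0.29748099.
SE_no-fpc = √(s²/n) = 0.020049802; SE_fpc = √((1−f)s²/n) = 0.016805024.
Ratio = √(1−f) = 0.83816407.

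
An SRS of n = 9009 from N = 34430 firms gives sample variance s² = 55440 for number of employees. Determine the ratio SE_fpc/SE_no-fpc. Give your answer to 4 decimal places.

0.8593

f = n/N = 9009/34430 = 0.26166134.
SE_no-fpc = √(s²/n) = 2.4806947; SE_fpc = √((1−f)s²/n) = 2.1315775.
Ratio = √(1−f) = 0.85926635.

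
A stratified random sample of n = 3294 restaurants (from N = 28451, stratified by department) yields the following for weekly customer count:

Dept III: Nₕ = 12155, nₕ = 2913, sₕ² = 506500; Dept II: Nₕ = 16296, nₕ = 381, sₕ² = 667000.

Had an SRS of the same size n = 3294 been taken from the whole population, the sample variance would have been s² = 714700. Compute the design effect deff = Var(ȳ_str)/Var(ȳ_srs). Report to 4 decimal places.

Var(ȳ_str) = Σ Wₕ²(1−fₕ)sₕ²/nₕ with Wₕ = Nₕ/28451:
  Dept III: (12155/28451)²·(1−2913/12155)·506500/2913 = 24.130417
  Dept II: (16296/28451)²·(1−381/16296)·667000/381 = 560.91034
  → Var(ȳ_str) = 585.04076.
Var(ȳ_srs) = (1 − 3294/28451)·714700/3294 = 191.84987.
deff = 585.04076 / 191.84987 = 3.0495.

3.0495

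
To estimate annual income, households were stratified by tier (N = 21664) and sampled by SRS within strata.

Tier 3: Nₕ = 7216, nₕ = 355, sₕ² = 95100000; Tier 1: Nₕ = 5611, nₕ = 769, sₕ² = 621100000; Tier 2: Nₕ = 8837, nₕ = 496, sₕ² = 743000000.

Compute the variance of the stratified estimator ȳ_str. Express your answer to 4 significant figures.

Var(ȳ_str) = Σₕ Wₕ²(1 − fₕ)sₕ²/nₕ with Wₕ = Nₕ/N, N = 21664.
Tier 3: Wₕ = 0.33308715; term = 0.33308715²·(1 − 0.04919623)·95100000/355 = 28259.132.
Tier 1: Wₕ = 0.25900111; term = 0.25900111²·(1 − 0.13705222)·621100000/769 = 46754.45.
Tier 2: Wₕ = 0.40791174; term = 0.40791174²·(1 − 0.05612765)·743000000/496 = 235262.56.
Sum = 310276.14.

310300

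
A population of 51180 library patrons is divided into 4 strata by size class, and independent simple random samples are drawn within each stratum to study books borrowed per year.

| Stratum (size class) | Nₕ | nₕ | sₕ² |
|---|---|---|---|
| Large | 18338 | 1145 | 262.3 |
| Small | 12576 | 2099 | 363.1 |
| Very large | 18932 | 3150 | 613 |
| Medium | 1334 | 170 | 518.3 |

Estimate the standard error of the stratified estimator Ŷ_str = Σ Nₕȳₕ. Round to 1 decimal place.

Var(Ŷ_str) = Σₕ Nₕ²(1 − fₕ)sₕ²/nₕ.
Large: 18338²·(1 − 1145/18338)·262.3/1145 = 7.2226478 × 10^7.
Small: 12576²·(1 − 2099/12576)·363.1/2099 = 2.2792569 × 10^7.
Very large: 18932²·(1 − 3150/18932)·613/3150 = 5.8144475 × 10^7.
Medium: 1334²·(1 − 170/1334)·518.3/170 = 4.73414 × 10^6.
Sum = 1.5789766 × 10^8.
SE = √(1.5789766 × 10^8) = 12565.7.

12565.7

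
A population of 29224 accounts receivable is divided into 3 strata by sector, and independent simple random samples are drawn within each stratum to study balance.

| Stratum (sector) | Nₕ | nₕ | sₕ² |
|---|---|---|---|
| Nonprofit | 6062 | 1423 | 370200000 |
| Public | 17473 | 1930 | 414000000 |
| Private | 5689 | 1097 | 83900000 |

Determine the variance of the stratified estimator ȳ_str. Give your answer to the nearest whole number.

Var(ȳ_str) = Σₕ Wₕ²(1 − fₕ)sₕ²/nₕ with Wₕ = Nₕ/N, N = 29224.
Nonprofit: Wₕ = 0.20743225; term = 0.20743225²·(1 − 0.23474101)·370200000/1423 = 8566.2846.
Public: Wₕ = 0.59789899; term = 0.59789899²·(1 − 0.11045613)·414000000/1930 = 68212.825.
Private: Wₕ = 0.19466877; term = 0.19466877²·(1 − 0.19282827)·83900000/1097 = 2339.4503.
Sum = 79118.56.

79119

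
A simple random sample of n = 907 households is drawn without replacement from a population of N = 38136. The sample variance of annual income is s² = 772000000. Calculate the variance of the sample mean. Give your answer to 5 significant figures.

Under SRS without replacement, Var(ȳ) = (1 − f)·s²/n with f = n/N = 907/38136 = 0.02378330.
Var(ȳ) = (1 − 0.02378330)·772000000/907 = 0.97621670·851157.66 = 830914.32.

830910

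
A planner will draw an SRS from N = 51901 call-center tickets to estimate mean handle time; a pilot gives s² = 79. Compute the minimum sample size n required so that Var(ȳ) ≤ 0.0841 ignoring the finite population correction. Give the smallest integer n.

940

Without fpc, n₀ = s²/D = 79/0.0841 = 939.3579.
Rounding up, n = 940.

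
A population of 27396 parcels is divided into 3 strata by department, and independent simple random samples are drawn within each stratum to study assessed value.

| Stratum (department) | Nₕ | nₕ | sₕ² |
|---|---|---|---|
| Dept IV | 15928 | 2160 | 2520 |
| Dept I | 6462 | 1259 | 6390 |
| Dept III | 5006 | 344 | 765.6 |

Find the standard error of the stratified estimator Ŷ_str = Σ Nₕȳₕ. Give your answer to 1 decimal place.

21873.1

Var(Ŷ_str) = Σₕ Nₕ²(1 − fₕ)sₕ²/nₕ.
Dept IV: 15928²·(1 − 2160/15928)·2520/2160 = 2.5584615 × 10^8.
Dept I: 6462²·(1 − 1259/6462)·6390/1259 = 1.7064592 × 10^8.
Dept III: 5006²·(1 − 344/5006)·765.6/344 = 5.1940556 × 10^7.
Sum = 4.7843263 × 10^8.
SE = √(4.7843263 × 10^8) = 21873.1.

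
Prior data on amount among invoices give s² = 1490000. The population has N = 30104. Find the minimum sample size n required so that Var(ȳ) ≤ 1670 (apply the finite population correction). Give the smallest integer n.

867

Without fpc, n₀ = s²/D = 1490000/1670 = 892.2156.
With fpc, (1 − n/N)·s²/n ≤ D requires n ≥ n₀/(1 + n₀/N) = 892.2156/(1 + 892.2156/30104) = 866.5335.
Rounding up, n = 867.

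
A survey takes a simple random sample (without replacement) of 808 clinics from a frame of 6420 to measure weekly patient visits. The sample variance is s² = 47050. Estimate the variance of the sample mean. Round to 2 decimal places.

Under SRS without replacement, Var(ȳ) = (1 − f)·s²/n with f = n/N = 808/6420 = 0.12585670.
Var(ȳ) = (1 − 0.12585670)·47050/808 = 0.87414330·58.230198 = 50.901538.

50.90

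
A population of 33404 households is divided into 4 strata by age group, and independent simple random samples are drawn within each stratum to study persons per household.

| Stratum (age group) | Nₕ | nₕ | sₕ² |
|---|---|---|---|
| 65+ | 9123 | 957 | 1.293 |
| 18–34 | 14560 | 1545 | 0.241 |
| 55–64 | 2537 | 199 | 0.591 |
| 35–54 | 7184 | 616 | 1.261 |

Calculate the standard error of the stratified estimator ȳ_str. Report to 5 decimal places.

0.01480

Var(ȳ_str) = Σₕ Wₕ²(1 − fₕ)sₕ²/nₕ with Wₕ = Nₕ/N, N = 33404.
65+: Wₕ = 0.27311100; term = 0.27311100²·(1 − 0.10489970)·1.293/957 = 9.0206262 × 10^-5.
18–34: Wₕ = 0.43587594; term = 0.43587594²·(1 − 0.10611264)·0.241/1545 = 2.6490927 × 10^-5.
55–64: Wₕ = 0.07594899; term = 0.07594899²·(1 − 0.07843910)·0.591/199 = 1.5787102 × 10^-5.
35–54: Wₕ = 0.21506406; term = 0.21506406²·(1 − 0.08574610)·1.261/616 = 8.6563915 × 10^-5.
Sum = 2.1904821 × 10^-4.
SE = √(2.1904821 × 10^-4) = 0.01480.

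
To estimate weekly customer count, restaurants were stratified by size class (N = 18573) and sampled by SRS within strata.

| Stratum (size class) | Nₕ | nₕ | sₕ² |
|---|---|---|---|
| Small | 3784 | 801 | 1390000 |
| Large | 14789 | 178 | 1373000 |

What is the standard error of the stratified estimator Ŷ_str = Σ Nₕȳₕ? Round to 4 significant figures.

Var(Ŷ_str) = Σₕ Nₕ²(1 − fₕ)sₕ²/nₕ.
Small: 3784²·(1 − 801/3784)·1390000/801 = 1.9587845 × 10^10.
Large: 14789²·(1 − 178/14789)·1373000/178 = 1.6667455 × 10^12.
Sum = 1.6863333 × 10^12.
SE = √(1.6863333 × 10^12) = 1.299 × 10^6.

1.299 × 10^6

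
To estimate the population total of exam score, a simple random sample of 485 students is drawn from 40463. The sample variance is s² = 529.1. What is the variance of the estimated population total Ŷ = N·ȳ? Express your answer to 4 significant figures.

Var(Ŷ) = N²·Var(ȳ) = N²·(1 − n/N)·s²/n.
f = 485/40463 = 0.01198626; Var(ȳ) = 0.98801374·529.1/485 = 1.0778517.
Var(Ŷ) = 40463² · 1.0778517 = 1.7647174 × 10^9.

1.765 × 10^9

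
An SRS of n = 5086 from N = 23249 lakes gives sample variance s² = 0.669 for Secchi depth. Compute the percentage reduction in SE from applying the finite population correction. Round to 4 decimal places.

f = n/N = 5086/23249 = 0.21876210.
SE_no-fpc = √(s²/n) = 0.011468982; SE_fpc = √((1−f)s²/n) = 0.010137165.
Ratio = √(1−f) = 0.88387663. Reduction = 100·(1 − 0.88387663) = 11.6123%.

11.6123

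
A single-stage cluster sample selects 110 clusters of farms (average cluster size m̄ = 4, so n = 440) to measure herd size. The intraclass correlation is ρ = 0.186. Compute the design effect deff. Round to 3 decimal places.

1.558

deff = 1 + (4 − 1)·0.186 = 1 + 0.558 = 1.558.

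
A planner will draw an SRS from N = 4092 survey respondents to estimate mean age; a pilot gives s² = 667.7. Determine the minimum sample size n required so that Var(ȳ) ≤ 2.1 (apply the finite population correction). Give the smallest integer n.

296

Without fpc, n₀ = s²/D = 667.7/2.1 = 317.9524.
With fpc, (1 − n/N)·s²/n ≤ D requires n ≥ n₀/(1 + n₀/N) = 317.9524/(1 + 317.9524/4092) = 295.0284.
Rounding up, n = 296.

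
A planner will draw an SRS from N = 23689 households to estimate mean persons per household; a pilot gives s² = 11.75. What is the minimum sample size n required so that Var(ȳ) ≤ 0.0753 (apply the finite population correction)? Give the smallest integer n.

156

Without fpc, n₀ = s²/D = 11.75/0.0753 = 156.0425.
With fpc, (1 − n/N)·s²/n ≤ D requires n ≥ n₀/(1 + n₀/N) = 156.0425/(1 + 156.0425/23689) = 155.0214.
Rounding up, n = 156.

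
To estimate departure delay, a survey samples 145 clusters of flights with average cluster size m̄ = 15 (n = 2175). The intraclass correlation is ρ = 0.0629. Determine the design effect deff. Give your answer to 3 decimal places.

1.881

deff = 1 + (15 − 1)·0.0629 = 1 + 0.8806 = 1.8806.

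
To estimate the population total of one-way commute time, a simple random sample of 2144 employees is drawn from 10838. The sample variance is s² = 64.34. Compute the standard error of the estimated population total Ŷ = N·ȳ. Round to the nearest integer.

1682

Var(Ŷ) = N²·Var(ȳ) = N²·(1 − n/N)·s²/n.
f = 2144/10838 = 0.19782248; Var(ȳ) = 0.80217752·64.34/2144 = 0.024072809.
Var(Ŷ) = 10838² · 0.024072809 = 2.8276462 × 10^6.
SE(Ŷ) = √(2.8276462 × 10^6) = 1682.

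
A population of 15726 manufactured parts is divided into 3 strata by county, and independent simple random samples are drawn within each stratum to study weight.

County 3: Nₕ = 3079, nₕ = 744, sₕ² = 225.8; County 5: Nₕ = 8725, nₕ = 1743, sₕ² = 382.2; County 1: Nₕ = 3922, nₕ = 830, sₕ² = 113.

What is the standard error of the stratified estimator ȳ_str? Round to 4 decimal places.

0.2637

Var(ȳ_str) = Σₕ Wₕ²(1 − fₕ)sₕ²/nₕ with Wₕ = Nₕ/N, N = 15726.
County 3: Wₕ = 0.19579041; term = 0.19579041²·(1 − 0.24163690)·225.8/744 = 0.0088228934.
County 5: Wₕ = 0.55481368; term = 0.55481368²·(1 − 0.19977077)·382.2/1743 = 0.054013464.
County 1: Wₕ = 0.24939590; term = 0.24939590²·(1 − 0.21162672)·113/830 = 0.0066759163.
Sum = 0.069512274.
SE = √(0.069512274) = 0.2637.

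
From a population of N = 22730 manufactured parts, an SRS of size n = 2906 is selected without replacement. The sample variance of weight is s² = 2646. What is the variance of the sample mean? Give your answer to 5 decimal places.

Under SRS without replacement, Var(ȳ) = (1 − f)·s²/n with f = n/N = 2906/22730 = 0.12784866.
Var(ȳ) = (1 − 0.12784866)·2646/2906 = 0.87215134·0.91052994 = 0.79411991.

0.79412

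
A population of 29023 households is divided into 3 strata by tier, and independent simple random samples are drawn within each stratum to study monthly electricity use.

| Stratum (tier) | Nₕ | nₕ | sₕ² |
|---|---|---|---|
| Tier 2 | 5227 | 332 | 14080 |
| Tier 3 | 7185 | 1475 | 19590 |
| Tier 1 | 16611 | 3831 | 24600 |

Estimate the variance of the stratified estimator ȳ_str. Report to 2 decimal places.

3.55

Var(ȳ_str) = Σₕ Wₕ²(1 − fₕ)sₕ²/nₕ with Wₕ = Nₕ/N, N = 29023.
Tier 2: Wₕ = 0.18009854; term = 0.18009854²·(1 − 0.06351636)·14080/332 = 1.2882055.
Tier 3: Wₕ = 0.24756228; term = 0.24756228²·(1 − 0.20528880)·19590/1475 = 0.64687548.
Tier 1: Wₕ = 0.57233918; term = 0.57233918²·(1 − 0.23063031)·24600/3831 = 1.6183222.
Sum = 3.5534032.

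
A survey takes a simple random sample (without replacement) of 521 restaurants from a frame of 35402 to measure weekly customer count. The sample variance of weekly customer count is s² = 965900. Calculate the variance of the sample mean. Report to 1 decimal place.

Under SRS without replacement, Var(ȳ) = (1 − f)·s²/n with f = n/N = 521/35402 = 0.01471668.
Var(ȳ) = (1 − 0.01471668)·965900/521 = 0.98528332·1853.9347 = 1826.651.

1826.7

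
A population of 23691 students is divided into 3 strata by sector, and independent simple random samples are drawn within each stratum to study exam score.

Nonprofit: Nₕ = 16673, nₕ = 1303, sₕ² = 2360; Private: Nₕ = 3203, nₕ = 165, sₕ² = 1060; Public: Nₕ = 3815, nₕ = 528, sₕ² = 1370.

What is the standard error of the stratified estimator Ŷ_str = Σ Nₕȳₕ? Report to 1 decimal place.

Var(Ŷ_str) = Σₕ Nₕ²(1 − fₕ)sₕ²/nₕ.
Nonprofit: 16673²·(1 − 1303/16673)·2360/1303 = 4.6414663 × 10^8.
Private: 3203²·(1 − 165/3203)·1060/165 = 6.2512466 × 10^7.
Public: 3815²·(1 − 528/3815)·1370/528 = 3.2537254 × 10^7.
Sum = 5.5919635 × 10^8.
SE = √(5.5919635 × 10^8) = 23647.3.

23647.3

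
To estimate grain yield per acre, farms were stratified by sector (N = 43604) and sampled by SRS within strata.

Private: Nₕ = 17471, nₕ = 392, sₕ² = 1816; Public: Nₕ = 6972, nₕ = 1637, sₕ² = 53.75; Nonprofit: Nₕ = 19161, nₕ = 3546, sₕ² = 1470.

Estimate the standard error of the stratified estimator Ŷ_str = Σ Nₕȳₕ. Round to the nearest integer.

38828

Var(Ŷ_str) = Σₕ Nₕ²(1 − fₕ)sₕ²/nₕ.
Private: 17471²·(1 − 392/17471)·1816/392 = 1.3823244 × 10^9.
Public: 6972²·(1 − 1637/6972)·53.75/1637 = 1.2212978 × 10^6.
Nonprofit: 19161²·(1 − 3546/19161)·1470/3546 = 1.2403343 × 10^8.
Sum = 1.5075791 × 10^9.
SE = √(1.5075791 × 10^9) = 38828.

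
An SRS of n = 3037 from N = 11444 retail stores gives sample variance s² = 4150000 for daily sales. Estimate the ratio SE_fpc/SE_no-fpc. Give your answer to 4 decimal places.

f = n/N = 3037/11444 = 0.26537924.
SE_no-fpc = √(s²/n) = 36.965931; SE_fpc = √((1−f)s²/n) = 31.683507.
Ratio = √(1−f) = 0.85710021.

0.8571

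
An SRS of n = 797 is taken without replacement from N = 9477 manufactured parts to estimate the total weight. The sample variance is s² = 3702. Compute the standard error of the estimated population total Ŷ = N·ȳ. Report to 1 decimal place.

19547.2

Var(Ŷ) = N²·Var(ȳ) = N²·(1 − n/N)·s²/n.
f = 797/9477 = 0.08409834; Var(ȳ) = 0.91590166·3702/797 = 4.2542885.
Var(Ŷ) = 9477² · 4.2542885 = 3.8209266 × 10^8.
SE(Ŷ) = √(3.8209266 × 10^8) = 19547.2.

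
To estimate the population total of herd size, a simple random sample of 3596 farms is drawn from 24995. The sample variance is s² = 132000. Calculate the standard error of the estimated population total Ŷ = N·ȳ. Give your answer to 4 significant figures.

Var(Ŷ) = N²·Var(ȳ) = N²·(1 − n/N)·s²/n.
f = 3596/24995 = 0.14386877; Var(ȳ) = 0.85613123·132000/3596 = 31.426397.
Var(Ŷ) = 24995² · 31.426397 = 1.9633642 × 10^10.
SE(Ŷ) = √(1.9633642 × 10^10) = 140100.

140100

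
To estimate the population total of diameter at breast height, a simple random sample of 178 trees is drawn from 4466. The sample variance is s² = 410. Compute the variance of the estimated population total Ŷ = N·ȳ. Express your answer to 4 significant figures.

4.411 × 10^7

Var(Ŷ) = N²·Var(ȳ) = N²·(1 − n/N)·s²/n.
f = 178/4466 = 0.03985670; Var(ȳ) = 0.96014330·410/178 = 2.211566.
Var(Ŷ) = 4466² · 2.211566 = 4.4110029 × 10^7.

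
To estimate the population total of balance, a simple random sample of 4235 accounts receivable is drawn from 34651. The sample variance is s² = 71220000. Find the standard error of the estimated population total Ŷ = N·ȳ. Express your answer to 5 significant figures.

4.2100 × 10^6

Var(Ŷ) = N²·Var(ȳ) = N²·(1 − n/N)·s²/n.
f = 4235/34651 = 0.12221869; Var(ȳ) = 0.87778131·71220000/4235 = 14761.649.
Var(Ŷ) = 34651² · 14761.649 = 1.7724191 × 10^13.
SE(Ŷ) = √(1.7724191 × 10^13) = 4.2100 × 10^6.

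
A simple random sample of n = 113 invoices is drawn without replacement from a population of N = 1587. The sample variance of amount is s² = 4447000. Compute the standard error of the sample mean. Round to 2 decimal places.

Under SRS without replacement, Var(ȳ) = (1 − f)·s²/n with f = n/N = 113/1587 = 0.07120353.
Var(ȳ) = (1 − 0.07120353)·4447000/113 = 0.92879647·39353.982 = 36551.84.
SE(ȳ) = √(36551.84) = 191.19.

191.19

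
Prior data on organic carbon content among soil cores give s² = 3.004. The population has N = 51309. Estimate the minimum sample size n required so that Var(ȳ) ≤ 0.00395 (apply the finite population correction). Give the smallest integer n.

750

Without fpc, n₀ = s²/D = 3.004/0.00395 = 760.5063.
With fpc, (1 − n/N)·s²/n ≤ D requires n ≥ n₀/(1 + n₀/N) = 760.5063/(1 + 760.5063/51309) = 749.3987.
Rounding up, n = 750.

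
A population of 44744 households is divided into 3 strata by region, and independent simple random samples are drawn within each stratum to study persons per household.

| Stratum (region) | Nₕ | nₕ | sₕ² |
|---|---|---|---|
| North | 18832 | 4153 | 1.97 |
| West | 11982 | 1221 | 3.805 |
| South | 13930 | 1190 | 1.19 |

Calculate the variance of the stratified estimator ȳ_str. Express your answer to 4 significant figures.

Var(ȳ_str) = Σₕ Wₕ²(1 − fₕ)sₕ²/nₕ with Wₕ = Nₕ/N, N = 44744.
North: Wₕ = 0.42088325; term = 0.42088325²·(1 − 0.22052889)·1.97/4153 = 6.5497934 × 10^-5.
West: Wₕ = 0.26779009; term = 0.26779009²·(1 − 0.10190285)·3.805/1221 = 2.0070183 × 10^-4.
South: Wₕ = 0.31132666; term = 0.31132666²·(1 − 0.08542714)·1.19/1190 = 8.8644324 × 10^-5.
Sum = 3.5484409 × 10^-4.

3.548 × 10^-4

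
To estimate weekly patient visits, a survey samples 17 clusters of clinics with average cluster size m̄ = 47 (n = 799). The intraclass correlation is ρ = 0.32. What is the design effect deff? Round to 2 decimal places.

15.72

deff = 1 + (47 − 1)·0.32 = 1 + 14.72 = 15.72.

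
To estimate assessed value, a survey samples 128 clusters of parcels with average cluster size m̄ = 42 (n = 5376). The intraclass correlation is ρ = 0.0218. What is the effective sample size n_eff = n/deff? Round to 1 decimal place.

2838.7

deff = 1 + (42 − 1)·0.0218 = 1 + 0.8938 = 1.8938.
n_eff = 5376 / 1.8938 = 2838.7.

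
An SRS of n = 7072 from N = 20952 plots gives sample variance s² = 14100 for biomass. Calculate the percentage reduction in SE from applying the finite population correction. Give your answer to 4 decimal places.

18.6079

f = n/N = 7072/20952 = 0.33753341.
SE_no-fpc = √(s²/n) = 1.4120121; SE_fpc = √((1−f)s²/n) = 1.1492656.
Ratio = √(1−f) = 0.81392051. Reduction = 100·(1 − 0.81392051) = 18.6079%.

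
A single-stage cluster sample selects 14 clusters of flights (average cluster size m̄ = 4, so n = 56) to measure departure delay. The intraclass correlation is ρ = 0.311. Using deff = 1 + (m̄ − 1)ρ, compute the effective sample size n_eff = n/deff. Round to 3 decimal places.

deff = 1 + (4 − 1)·0.311 = 1 + 0.933 = 1.933.
n_eff = 56 / 1.933 = 28.971.

28.971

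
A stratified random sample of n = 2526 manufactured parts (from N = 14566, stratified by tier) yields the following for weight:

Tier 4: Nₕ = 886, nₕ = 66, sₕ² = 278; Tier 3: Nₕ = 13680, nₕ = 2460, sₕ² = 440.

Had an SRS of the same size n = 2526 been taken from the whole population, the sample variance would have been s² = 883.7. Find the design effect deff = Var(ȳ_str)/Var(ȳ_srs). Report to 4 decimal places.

Var(ȳ_str) = Σ Wₕ²(1−fₕ)sₕ²/nₕ with Wₕ = Nₕ/14566:
  Tier 4: (886/14566)²·(1−66/886)·278/66 = 0.014423406
  Tier 3: (13680/14566)²·(1−2460/13680)·440/2460 = 0.12939453
  → Var(ȳ_str) = 0.14381794.
Var(ȳ_srs) = (1 − 2526/14566)·883.7/2526 = 0.28917297.
deff = 0.14381794 / 0.28917297 = 0.4973.

0.4973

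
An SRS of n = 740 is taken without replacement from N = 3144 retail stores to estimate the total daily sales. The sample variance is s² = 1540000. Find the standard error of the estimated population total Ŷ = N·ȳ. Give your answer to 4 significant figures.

125400

Var(Ŷ) = N²·Var(ȳ) = N²·(1 − n/N)·s²/n.
f = 740/3144 = 0.23536896; Var(ȳ) = 0.76463104·1540000/740 = 1591.2592.
Var(Ŷ) = 3144² · 1591.2592 = 1.5729177 × 10^10.
SE(Ŷ) = √(1.5729177 × 10^10) = 125400.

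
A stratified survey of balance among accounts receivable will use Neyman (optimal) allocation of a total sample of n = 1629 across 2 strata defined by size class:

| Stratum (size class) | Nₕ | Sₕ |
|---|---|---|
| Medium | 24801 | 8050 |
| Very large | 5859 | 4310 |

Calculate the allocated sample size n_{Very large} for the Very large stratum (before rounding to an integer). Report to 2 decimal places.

Neyman allocation: nₕ = n·NₕSₕ / Σⱼ NⱼSⱼ.
Σ NⱼSⱼ = 24801·8050 + 5859·4310 = 2.2490034 × 10^8.
n_{Very large} = 1629·5859·4310 / (2.2490034 × 10^8) = 182.91.

182.91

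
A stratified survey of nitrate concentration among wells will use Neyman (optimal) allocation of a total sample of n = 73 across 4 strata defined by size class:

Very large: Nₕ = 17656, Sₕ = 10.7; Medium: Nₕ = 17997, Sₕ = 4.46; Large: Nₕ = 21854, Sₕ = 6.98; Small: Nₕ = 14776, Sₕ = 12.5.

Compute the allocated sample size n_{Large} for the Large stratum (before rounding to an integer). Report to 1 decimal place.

18.4

Neyman allocation: nₕ = n·NₕSₕ / Σⱼ NⱼSⱼ.
Σ NⱼSⱼ = 17656·10.7 + 17997·4.46 + 21854·6.98 + 14776·12.5 = 606426.74.
n_{Large} = 73·21854·6.98 / 606426.74 = 18.4.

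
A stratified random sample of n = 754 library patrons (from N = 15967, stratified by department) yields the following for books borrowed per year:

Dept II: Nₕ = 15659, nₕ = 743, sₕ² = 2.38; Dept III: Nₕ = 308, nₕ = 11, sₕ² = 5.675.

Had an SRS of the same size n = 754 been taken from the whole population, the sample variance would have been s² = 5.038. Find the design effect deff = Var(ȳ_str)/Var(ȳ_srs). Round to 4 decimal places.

Var(ȳ_str) = Σ Wₕ²(1−fₕ)sₕ²/nₕ with Wₕ = Nₕ/15967:
  Dept II: (15659/15967)²·(1−743/15659)·2.38/743 = 0.0029346607
  Dept III: (308/15967)²·(1−11/308)·5.675/11 = 1.8511163 × 10^-4
  → Var(ȳ_str) = 0.0031197723.
Var(ȳ_srs) = (1 − 754/15967)·5.038/754 = 0.0063661718.
deff = 0.0031197723 / 0.0063661718 = 0.4901.

0.4901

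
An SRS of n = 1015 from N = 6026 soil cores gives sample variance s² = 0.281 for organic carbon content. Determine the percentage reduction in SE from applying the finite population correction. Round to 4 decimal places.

f = n/N = 1015/6026 = 0.16843677.
SE_no-fpc = √(s²/n) = 0.016638729; SE_fpc = √((1−f)s²/n) = 0.015172871.
Ratio = √(1−f) = 0.91190089. Reduction = 100·(1 − 0.91190089) = 8.8099%.

8.8099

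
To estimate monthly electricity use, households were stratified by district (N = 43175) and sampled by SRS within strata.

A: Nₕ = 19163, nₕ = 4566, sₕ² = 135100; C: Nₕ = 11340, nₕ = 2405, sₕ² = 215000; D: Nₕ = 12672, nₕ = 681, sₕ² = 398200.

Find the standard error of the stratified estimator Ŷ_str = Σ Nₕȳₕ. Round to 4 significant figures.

Var(Ŷ_str) = Σₕ Nₕ²(1 − fₕ)sₕ²/nₕ.
A: 19163²·(1 − 4566/19163)·135100/4566 = 8.2764968 × 10^9.
C: 11340²·(1 − 2405/11340)·215000/2405 = 9.0579723 × 10^9.
D: 12672²·(1 − 681/12672)·398200/681 = 8.8849443 × 10^10.
Sum = 1.0618391 × 10^11.
SE = √(1.0618391 × 10^11) = 325900.

325900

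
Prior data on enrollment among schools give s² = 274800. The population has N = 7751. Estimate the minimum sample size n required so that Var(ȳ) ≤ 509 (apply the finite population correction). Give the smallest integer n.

505

Without fpc, n₀ = s²/D = 274800/509 = 539.8821.
With fpc, (1 − n/N)·s²/n ≤ D requires n ≥ n₀/(1 + n₀/N) = 539.8821/(1 + 539.8821/7751) = 504.7263.
Rounding up, n = 505.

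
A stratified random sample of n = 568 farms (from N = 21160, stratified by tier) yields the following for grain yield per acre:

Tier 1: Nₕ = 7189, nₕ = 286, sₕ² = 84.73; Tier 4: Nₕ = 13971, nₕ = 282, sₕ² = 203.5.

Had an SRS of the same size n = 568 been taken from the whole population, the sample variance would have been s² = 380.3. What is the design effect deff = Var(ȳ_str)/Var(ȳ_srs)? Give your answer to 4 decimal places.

Var(ȳ_str) = Σ Wₕ²(1−fₕ)sₕ²/nₕ with Wₕ = Nₕ/21160:
  Tier 1: (7189/21160)²·(1−286/7189)·84.73/286 = 0.032835694
  Tier 4: (13971/21160)²·(1−282/13971)·203.5/282 = 0.30823588
  → Var(ȳ_str) = 0.34107157.
Var(ȳ_srs) = (1 − 568/21160)·380.3/568 = 0.65156966.
deff = 0.34107157 / 0.65156966 = 0.5235.

0.5235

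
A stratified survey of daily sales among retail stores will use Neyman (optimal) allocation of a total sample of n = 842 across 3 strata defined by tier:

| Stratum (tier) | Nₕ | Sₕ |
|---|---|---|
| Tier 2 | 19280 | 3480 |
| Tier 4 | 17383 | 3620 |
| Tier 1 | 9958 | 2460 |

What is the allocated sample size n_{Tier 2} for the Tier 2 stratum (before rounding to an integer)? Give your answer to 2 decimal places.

Neyman allocation: nₕ = n·NₕSₕ / Σⱼ NⱼSⱼ.
Σ NⱼSⱼ = 19280·3480 + 17383·3620 + 9958·2460 = 1.5451754 × 10^8.
n_{Tier 2} = 842·19280·3480 / (1.5451754 × 10^8) = 365.61.

365.61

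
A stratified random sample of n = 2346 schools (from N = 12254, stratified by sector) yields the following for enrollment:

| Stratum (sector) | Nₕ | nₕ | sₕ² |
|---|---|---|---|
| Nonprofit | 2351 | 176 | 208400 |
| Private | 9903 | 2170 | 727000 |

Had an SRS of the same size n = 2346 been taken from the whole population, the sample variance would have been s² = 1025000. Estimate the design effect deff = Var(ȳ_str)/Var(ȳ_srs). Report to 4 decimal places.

Var(ȳ_str) = Σ Wₕ²(1−fₕ)sₕ²/nₕ with Wₕ = Nₕ/12254:
  Nonprofit: (2351/12254)²·(1−176/2351)·208400/176 = 40.321918
  Private: (9903/12254)²·(1−2170/9903)·727000/2170 = 170.85737
  → Var(ȳ_str) = 211.17929.
Var(ȳ_srs) = (1 − 2346/12254)·1025000/2346 = 353.26774.
deff = 211.17929 / 353.26774 = 0.5978.

0.5978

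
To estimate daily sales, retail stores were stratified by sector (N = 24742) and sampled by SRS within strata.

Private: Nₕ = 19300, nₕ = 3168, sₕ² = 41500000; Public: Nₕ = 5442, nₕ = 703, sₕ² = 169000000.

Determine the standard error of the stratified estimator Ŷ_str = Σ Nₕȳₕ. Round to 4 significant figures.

3.206 × 10^6

Var(Ŷ_str) = Σₕ Nₕ²(1 − fₕ)sₕ²/nₕ.
Private: 19300²·(1 − 3168/19300)·41500000/3168 = 4.0785749 × 10^12.
Public: 5442²·(1 − 703/5442)·169000000/703 = 6.199785 × 10^12.
Sum = 1.027836 × 10^13.
SE = √(1.027836 × 10^13) = 3.206 × 10^6.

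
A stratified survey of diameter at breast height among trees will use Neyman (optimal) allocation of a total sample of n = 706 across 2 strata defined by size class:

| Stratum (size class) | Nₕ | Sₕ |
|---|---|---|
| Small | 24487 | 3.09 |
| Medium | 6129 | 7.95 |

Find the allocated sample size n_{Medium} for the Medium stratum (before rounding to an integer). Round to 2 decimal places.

Neyman allocation: nₕ = n·NₕSₕ / Σⱼ NⱼSⱼ.
Σ NⱼSⱼ = 24487·3.09 + 6129·7.95 = 124390.38.
n_{Medium} = 706·6129·7.95 / 124390.38 = 276.55.

276.55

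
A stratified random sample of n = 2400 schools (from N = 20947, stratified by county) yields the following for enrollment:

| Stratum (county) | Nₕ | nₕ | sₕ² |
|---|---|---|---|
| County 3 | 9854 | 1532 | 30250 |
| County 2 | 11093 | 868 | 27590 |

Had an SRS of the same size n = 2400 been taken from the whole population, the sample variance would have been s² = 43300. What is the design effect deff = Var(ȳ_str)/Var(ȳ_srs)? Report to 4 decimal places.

0.7454

Var(ȳ_str) = Σ Wₕ²(1−fₕ)sₕ²/nₕ with Wₕ = Nₕ/20947:
  County 3: (9854/20947)²·(1−1532/9854)·30250/1532 = 3.6903131
  County 2: (11093/20947)²·(1−868/11093)·27590/868 = 8.2167607
  → Var(ȳ_str) = 11.907074.
Var(ȳ_srs) = (1 − 2400/20947)·43300/2400 = 15.974545.
deff = 11.907074 / 15.974545 = 0.7454.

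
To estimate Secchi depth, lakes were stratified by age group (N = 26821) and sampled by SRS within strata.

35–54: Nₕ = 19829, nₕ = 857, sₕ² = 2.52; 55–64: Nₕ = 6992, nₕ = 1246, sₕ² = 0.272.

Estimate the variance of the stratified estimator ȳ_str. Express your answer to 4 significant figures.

0.001550

Var(ȳ_str) = Σₕ Wₕ²(1 − fₕ)sₕ²/nₕ with Wₕ = Nₕ/N, N = 26821.
35–54: Wₕ = 0.73930875; term = 0.73930875²·(1 − 0.04321953)·2.52/857 = 0.0015377428.
55–64: Wₕ = 0.26069125; term = 0.26069125²·(1 − 0.17820366)·0.272/1246 = 1.2191804 × 10^-5.
Sum = 0.0015499346.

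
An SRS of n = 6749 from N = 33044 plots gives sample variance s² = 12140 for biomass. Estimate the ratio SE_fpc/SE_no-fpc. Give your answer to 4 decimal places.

f = n/N = 6749/33044 = 0.20424283.
SE_no-fpc = √(s²/n) = 1.3411879; SE_fpc = √((1−f)s²/n) = 1.1964097.
Ratio = √(1−f) = 0.89205223.

0.8921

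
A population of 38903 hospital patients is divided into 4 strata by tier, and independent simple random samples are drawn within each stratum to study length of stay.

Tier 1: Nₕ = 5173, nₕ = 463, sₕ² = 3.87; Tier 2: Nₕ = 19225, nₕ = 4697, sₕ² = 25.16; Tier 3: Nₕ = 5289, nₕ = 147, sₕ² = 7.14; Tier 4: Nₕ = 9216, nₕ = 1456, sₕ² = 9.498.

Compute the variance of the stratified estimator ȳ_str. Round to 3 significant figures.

0.00230

Var(ȳ_str) = Σₕ Wₕ²(1 − fₕ)sₕ²/nₕ with Wₕ = Nₕ/N, N = 38903.
Tier 1: Wₕ = 0.13297175; term = 0.13297175²·(1 − 0.08950319)·3.87/463 = 1.3456347 × 10^-4.
Tier 2: Wₕ = 0.49417783; term = 0.49417783²·(1 − 0.24431730)·25.16/4697 = 9.8854415 × 10^-4.
Tier 3: Wₕ = 0.13595353; term = 0.13595353²·(1 − 0.02779353)·7.14/147 = 8.7281124 × 10^-4.
Tier 4: Wₕ = 0.23689690; term = 0.23689690²·(1 − 0.15798611)·9.498/1456 = 3.0825405 × 10^-4.
Sum = 0.0023041729.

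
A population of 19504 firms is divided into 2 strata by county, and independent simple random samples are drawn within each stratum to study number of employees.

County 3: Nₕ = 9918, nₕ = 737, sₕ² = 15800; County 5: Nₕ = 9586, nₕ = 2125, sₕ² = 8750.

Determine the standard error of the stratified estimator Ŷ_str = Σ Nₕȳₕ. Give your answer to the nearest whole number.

Var(Ŷ_str) = Σₕ Nₕ²(1 − fₕ)sₕ²/nₕ.
County 3: 9918²·(1 − 737/9918)·15800/737 = 1.9521073 × 10^9.
County 5: 9586²·(1 − 2125/9586)·8750/2125 = 2.9449884 × 10^8.
Sum = 2.2466061 × 10^9.
SE = √(2.2466061 × 10^9) = 47398.

47398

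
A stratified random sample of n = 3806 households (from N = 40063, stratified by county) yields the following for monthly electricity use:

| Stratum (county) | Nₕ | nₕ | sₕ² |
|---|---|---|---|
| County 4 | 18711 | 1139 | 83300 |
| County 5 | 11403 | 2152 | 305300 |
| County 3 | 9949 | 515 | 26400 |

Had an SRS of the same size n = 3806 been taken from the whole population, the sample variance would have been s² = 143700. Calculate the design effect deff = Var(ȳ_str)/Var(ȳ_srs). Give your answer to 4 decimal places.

0.7991

Var(ȳ_str) = Σ Wₕ²(1−fₕ)sₕ²/nₕ with Wₕ = Nₕ/40063:
  County 4: (18711/40063)²·(1−1139/18711)·83300/1139 = 14.981405
  County 5: (11403/40063)²·(1−2152/11403)·305300/2152 = 9.3240675
  County 3: (9949/40063)²·(1−515/9949)·26400/515 = 2.9976786
  → Var(ȳ_str) = 27.303151.
Var(ȳ_srs) = (1 − 3806/40063)·143700/3806 = 34.169324.
deff = 27.303151 / 34.169324 = 0.7991.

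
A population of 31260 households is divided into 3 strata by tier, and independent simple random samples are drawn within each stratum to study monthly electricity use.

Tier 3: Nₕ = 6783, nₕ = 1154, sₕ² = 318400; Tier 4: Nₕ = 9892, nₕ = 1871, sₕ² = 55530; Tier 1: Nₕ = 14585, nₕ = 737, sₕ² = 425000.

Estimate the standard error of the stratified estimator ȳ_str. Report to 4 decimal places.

Var(ȳ_str) = Σₕ Wₕ²(1 − fₕ)sₕ²/nₕ with Wₕ = Nₕ/N, N = 31260.
Tier 3: Wₕ = 0.21698656; term = 0.21698656²·(1 − 0.17013121)·318400/1154 = 10.780586.
Tier 4: Wₕ = 0.31644274; term = 0.31644274²·(1 − 0.18914274)·55530/1871 = 2.409842.
Tier 1: Wₕ = 0.46657070; term = 0.46657070²·(1 − 0.05053137)·425000/737 = 119.18922.
Sum = 132.37965.
SE = √(132.37965) = 11.5056.

11.5056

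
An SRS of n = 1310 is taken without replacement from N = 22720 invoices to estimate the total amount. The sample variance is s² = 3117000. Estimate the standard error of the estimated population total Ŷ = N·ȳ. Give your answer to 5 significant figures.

1.0758 × 10^6

Var(Ŷ) = N²·Var(ȳ) = N²·(1 − n/N)·s²/n.
f = 1310/22720 = 0.05765845; Var(ȳ) = 0.94234155·3117000/1310 = 2242.1974.
Var(Ŷ) = 22720² · 2242.1974 = 1.1574187 × 10^12.
SE(Ŷ) = √(1.1574187 × 10^12) = 1.0758 × 10^6.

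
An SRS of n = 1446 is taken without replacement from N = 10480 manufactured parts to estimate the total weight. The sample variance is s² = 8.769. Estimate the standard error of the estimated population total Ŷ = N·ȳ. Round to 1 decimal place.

Var(Ŷ) = N²·Var(ȳ) = N²·(1 − n/N)·s²/n.
f = 1446/10480 = 0.13797710; Var(ȳ) = 0.86202290·8.769/1446 = 0.0052275787.
Var(Ŷ) = 10480² · 0.0052275787 = 574147.06.
SE(Ŷ) = √(574147.06) = 757.7.

757.7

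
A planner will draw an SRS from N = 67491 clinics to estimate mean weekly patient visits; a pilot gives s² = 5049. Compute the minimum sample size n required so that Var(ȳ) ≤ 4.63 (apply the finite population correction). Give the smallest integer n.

1074

Without fpc, n₀ = s²/D = 5049/4.63 = 1090.4968.
With fpc, (1 − n/N)·s²/n ≤ D requires n ≥ n₀/(1 + n₀/N) = 1090.4968/(1 + 1090.4968/67491) = 1073.1571.
Rounding up, n = 1074.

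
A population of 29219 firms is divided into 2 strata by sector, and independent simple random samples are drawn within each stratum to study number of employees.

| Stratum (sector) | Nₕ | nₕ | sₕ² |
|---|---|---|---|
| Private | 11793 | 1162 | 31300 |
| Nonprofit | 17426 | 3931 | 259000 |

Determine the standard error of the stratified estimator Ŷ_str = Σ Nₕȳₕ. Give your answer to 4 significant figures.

137400

Var(Ŷ_str) = Σₕ Nₕ²(1 − fₕ)sₕ²/nₕ.
Private: 11793²·(1 − 1162/11793)·31300/1162 = 3.3770433 × 10^9.
Nonprofit: 17426²·(1 − 3931/17426)·259000/3931 = 1.5494134 × 10^10.
Sum = 1.8871177 × 10^10.
SE = √(1.8871177 × 10^10) = 137400.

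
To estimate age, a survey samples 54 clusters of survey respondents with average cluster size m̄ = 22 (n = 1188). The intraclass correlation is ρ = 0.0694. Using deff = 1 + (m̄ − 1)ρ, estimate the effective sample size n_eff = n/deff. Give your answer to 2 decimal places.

deff = 1 + (22 − 1)·0.0694 = 1 + 1.4574 = 2.4574.
n_eff = 1188 / 2.4574 = 483.44.

483.44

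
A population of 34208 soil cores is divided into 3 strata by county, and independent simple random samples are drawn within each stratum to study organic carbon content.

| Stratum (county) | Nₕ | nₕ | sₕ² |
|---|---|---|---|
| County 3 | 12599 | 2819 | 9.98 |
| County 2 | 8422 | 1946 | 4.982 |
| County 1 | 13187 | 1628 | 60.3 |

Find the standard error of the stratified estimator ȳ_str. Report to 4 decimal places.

Var(ȳ_str) = Σₕ Wₕ²(1 − fₕ)sₕ²/nₕ with Wₕ = Nₕ/N, N = 34208.
County 3: Wₕ = 0.36830566; term = 0.36830566²·(1 − 0.22374792)·9.98/2819 = 3.7278208 × 10^-4.
County 2: Wₕ = 0.24619972; term = 0.24619972²·(1 − 0.23106151)·4.982/1946 = 1.1932394 × 10^-4.
County 1: Wₕ = 0.38549462; term = 0.38549462²·(1 − 0.12345492)·60.3/1628 = 0.0048247389.
Sum = 0.0053168449.
SE = √(0.0053168449) = 0.0729.

0.0729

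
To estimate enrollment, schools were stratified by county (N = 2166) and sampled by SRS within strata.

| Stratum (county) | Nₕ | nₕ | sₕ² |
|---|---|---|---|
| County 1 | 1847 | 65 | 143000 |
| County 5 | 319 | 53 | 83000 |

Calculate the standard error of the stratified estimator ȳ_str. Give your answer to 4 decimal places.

39.6451

Var(ȳ_str) = Σₕ Wₕ²(1 − fₕ)sₕ²/nₕ with Wₕ = Nₕ/N, N = 2166.
County 1: Wₕ = 0.85272392; term = 0.85272392²·(1 − 0.03519220)·143000/65 = 1543.4067.
County 5: Wₕ = 0.14727608; term = 0.14727608²·(1 − 0.16614420)·83000/53 = 28.324199.
Sum = 1571.7309.
SE = √(1571.7309) = 39.6451.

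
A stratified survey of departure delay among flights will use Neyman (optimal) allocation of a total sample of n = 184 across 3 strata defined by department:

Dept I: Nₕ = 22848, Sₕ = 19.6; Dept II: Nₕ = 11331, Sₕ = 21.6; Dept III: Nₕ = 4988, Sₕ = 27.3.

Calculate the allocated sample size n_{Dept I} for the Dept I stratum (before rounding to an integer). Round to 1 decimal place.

Neyman allocation: nₕ = n·NₕSₕ / Σⱼ NⱼSⱼ.
Σ NⱼSⱼ = 22848·19.6 + 11331·21.6 + 4988·27.3 = 828742.8.
n_{Dept I} = 184·22848·19.6 / 828742.8 = 99.4.

99.4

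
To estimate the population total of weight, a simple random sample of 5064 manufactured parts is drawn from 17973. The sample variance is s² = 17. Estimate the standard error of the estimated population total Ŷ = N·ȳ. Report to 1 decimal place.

882.5

Var(Ŷ) = N²·Var(ȳ) = N²·(1 − n/N)·s²/n.
f = 5064/17973 = 0.28175597; Var(ȳ) = 0.71824403·17/5064 = 0.0024111668.
Var(Ŷ) = 17973² · 0.0024111668 = 778876.15.
SE(Ŷ) = √(778876.15) = 882.5.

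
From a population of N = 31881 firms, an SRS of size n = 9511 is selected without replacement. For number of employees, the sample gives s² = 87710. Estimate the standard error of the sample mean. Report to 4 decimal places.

Under SRS without replacement, Var(ȳ) = (1 − f)·s²/n with f = n/N = 9511/31881 = 0.29832816.
Var(ȳ) = (1 − 0.29832816)·87710/9511 = 0.70167184·9.2219535 = 6.4707851.
SE(ȳ) = √(6.4707851) = 2.5438.

2.5438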